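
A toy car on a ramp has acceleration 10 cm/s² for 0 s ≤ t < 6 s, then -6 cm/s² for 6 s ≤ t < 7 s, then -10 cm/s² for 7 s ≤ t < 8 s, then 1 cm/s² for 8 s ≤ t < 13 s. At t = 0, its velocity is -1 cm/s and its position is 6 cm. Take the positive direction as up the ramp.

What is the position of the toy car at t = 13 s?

511.5 cm

On each constant-a segment, Δv = aΔt and Δx = v₀Δt + ½aΔt²; chain segment to segment.
0–6 s: v starts -1 cm/s; Δx = -1·6 + ½·10·6² = 174 cm; v ends 59 cm/s.
6–7 s: v starts 59 cm/s; Δx = 59·1 + ½·-6·1² = 56 cm; v ends 53 cm/s.
7–8 s: v starts 53 cm/s; Δx = 53·1 + ½·-10·1² = 48 cm; v ends 43 cm/s.
8–13 s: v starts 43 cm/s; Δx = 43·5 + ½·1·5² = 227.5 cm; v ends 48 cm/s.
x(13) = 6 + Σ Δx = 511.5 cm.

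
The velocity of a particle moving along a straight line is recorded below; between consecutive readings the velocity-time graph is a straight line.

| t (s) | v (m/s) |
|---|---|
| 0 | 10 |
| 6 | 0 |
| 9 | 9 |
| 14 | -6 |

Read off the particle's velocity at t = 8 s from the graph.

6 m/s

On 6–9 s the graph is linear from 0 to 9 m/s: v(8) = 0 + (9 − 0)·(8 − 6)/(9 − 6) = 6 m/s.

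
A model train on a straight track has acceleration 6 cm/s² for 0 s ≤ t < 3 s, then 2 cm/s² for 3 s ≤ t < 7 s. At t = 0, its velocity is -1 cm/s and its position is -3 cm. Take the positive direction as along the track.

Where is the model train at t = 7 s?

105 cm

On each constant-a segment, Δv = aΔt and Δx = v₀Δt + ½aΔt²; chain segment to segment.
0–3 s: v starts -1 cm/s; Δx = -1·3 + ½·6·3² = 24 cm; v ends 17 cm/s.
3–7 s: v starts 17 cm/s; Δx = 17·4 + ½·2·4² = 84 cm; v ends 25 cm/s.
x(7) = -3 + Σ Δx = 105 cm.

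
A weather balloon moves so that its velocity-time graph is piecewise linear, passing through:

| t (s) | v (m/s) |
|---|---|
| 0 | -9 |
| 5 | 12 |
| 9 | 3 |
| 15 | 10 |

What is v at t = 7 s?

On 5–9 s the graph is linear from 12 to 3 m/s: v(7) = 12 + (3 − 12)·(7 − 5)/(9 − 5) = 7.5 m/s.

7.5 m/s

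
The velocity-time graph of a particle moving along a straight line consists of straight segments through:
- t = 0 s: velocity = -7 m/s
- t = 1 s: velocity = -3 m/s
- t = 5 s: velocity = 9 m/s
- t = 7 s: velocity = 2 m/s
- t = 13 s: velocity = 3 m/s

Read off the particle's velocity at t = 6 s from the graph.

On 5–7 s the graph is linear from 9 to 2 m/s: v(6) = 9 + (2 − 9)·(6 − 5)/(7 − 5) = 5.5 m/s.

5.5 m/s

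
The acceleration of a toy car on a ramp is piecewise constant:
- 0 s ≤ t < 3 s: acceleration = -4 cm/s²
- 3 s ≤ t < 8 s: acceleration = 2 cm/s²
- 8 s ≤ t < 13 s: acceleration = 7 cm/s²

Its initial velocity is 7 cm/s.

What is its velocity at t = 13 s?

40 cm/s

Δv equals the area under the a-t graph; then v = v₀ + Δv.
0–3 s: -4 × 3 = -12 cm/s
3–8 s: 2 × 5 = 10 cm/s
8–13 s: 7 × 5 = 35 cm/s
Δv = 33 cm/s, so v(13) = 7 + (33) = 40 cm/s.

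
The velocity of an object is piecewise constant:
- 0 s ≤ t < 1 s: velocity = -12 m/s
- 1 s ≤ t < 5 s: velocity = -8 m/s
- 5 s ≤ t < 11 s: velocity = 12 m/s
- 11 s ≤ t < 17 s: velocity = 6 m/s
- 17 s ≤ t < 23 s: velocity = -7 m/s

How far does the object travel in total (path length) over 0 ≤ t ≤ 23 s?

Total distance travelled is ∫|v| dt — sum the magnitudes of each area piece.
0–1 s: |-12| × 1 = 12 m
1–5 s: |-8| × 4 = 32 m
5–11 s: |12| × 6 = 72 m
11–17 s: |6| × 6 = 36 m
17–23 s: |-7| × 6 = 42 m
Total distance = 194 m

194 m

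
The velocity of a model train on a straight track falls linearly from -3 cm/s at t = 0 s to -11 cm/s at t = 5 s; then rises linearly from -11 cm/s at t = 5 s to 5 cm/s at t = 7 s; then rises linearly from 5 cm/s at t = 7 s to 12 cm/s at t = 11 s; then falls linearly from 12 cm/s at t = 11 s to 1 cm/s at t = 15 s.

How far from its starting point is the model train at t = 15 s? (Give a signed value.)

Displacement is the signed area under the v-t curve.
0–5 s: ½(-3 + -11)(5) = -35 cm
5–7 s: ½(-11 + 5)(2) = -6 cm
7–11 s: ½(5 + 12)(4) = 34 cm
11–15 s: ½(12 + 1)(4) = 26 cm
Net displacement = 19 cm

19 cm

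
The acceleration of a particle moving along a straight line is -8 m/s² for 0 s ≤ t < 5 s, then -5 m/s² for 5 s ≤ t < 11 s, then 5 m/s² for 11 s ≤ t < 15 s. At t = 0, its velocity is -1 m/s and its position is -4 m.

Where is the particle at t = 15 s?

On each constant-a segment, Δv = aΔt and Δx = v₀Δt + ½aΔt²; chain segment to segment.
0–5 s: v starts -1 m/s; Δx = -1·5 + ½·-8·5² = -105 m; v ends -41 m/s.
5–11 s: v starts -41 m/s; Δx = -41·6 + ½·-5·6² = -336 m; v ends -71 m/s.
11–15 s: v starts -71 m/s; Δx = -71·4 + ½·5·4² = -244 m; v ends -51 m/s.
x(15) = -4 + Σ Δx = -689 m.

-689 m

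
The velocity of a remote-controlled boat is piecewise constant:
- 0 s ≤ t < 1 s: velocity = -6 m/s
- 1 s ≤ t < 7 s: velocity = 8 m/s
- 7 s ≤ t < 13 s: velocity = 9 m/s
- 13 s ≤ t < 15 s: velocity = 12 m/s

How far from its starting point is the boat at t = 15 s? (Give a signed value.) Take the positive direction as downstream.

120 m

Displacement is the signed area under the v-t curve.
0–1 s: -6 × 1 = -6 m
1–7 s: 8 × 6 = 48 m
7–13 s: 9 × 6 = 54 m
13–15 s: 12 × 2 = 24 m
Net displacement = 120 m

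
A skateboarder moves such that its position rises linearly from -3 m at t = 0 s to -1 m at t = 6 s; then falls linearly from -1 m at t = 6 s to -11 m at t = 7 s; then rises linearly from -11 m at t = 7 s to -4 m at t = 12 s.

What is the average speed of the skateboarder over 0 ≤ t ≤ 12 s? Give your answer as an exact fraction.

Average speed = (total path length)/(elapsed time); on a piecewise-linear x-t graph the path length is Σ|Δx|.
0–6 s: |Δx| = |-1 − -3| = 2 m
6–7 s: |Δx| = |-11 − -1| = 10 m
7–12 s: |Δx| = |-4 − -11| = 7 m
Total path = 19 m; average speed = 19/12 = 19/12 m/s.

19/12 m/s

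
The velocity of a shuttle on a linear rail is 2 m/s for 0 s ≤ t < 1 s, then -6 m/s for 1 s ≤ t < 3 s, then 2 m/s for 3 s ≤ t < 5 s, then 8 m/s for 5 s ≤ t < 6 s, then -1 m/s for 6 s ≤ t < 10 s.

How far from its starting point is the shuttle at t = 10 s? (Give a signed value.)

-2 m

Displacement is the signed area under the v-t curve.
0–1 s: 2 × 1 = 2 m
1–3 s: -6 × 2 = -12 m
3–5 s: 2 × 2 = 4 m
5–6 s: 8 × 1 = 8 m
6–10 s: -1 × 4 = -4 m
Net displacement = -2 m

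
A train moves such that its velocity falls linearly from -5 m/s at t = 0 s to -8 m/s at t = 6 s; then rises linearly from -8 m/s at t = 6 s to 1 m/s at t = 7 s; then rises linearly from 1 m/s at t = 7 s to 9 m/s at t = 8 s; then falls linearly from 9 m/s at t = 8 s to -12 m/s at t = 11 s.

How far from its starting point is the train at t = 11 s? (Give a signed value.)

-42 m

Net displacement equals the area under the velocity-time graph (areas below the axis count negative).
0–6 s: ½(-5 + -8)(6) = -39 m
6–7 s: ½(-8 + 1)(1) = -3.5 m
7–8 s: ½(1 + 9)(1) = 5 m
8–11 s: ½(9 + -12)(3) = -4.5 m
Net displacement = -42 m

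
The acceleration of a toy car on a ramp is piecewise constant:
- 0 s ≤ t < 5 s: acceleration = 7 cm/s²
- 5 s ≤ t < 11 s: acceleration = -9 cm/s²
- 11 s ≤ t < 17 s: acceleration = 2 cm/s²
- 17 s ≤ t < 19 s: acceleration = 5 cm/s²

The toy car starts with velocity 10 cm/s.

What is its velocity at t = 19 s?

Δv equals the area under the a-t graph; then v = v₀ + Δv.
0–5 s: 7 × 5 = 35 cm/s
5–11 s: -9 × 6 = -54 cm/s
11–17 s: 2 × 6 = 12 cm/s
17–19 s: 5 × 2 = 10 cm/s
Δv = 3 cm/s, so v(19) = 10 + (3) = 13 cm/s.

13 cm/s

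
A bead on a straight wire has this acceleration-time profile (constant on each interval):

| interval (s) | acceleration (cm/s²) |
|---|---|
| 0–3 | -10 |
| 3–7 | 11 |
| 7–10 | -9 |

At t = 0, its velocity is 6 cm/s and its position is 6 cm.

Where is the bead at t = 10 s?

On each constant-a segment, Δv = aΔt and Δx = v₀Δt + ½aΔt²; chain segment to segment.
0–3 s: v starts 6 cm/s; Δx = 6·3 + ½·-10·3² = -27 cm; v ends -24 cm/s.
3–7 s: v starts -24 cm/s; Δx = -24·4 + ½·11·4² = -8 cm; v ends 20 cm/s.
7–10 s: v starts 20 cm/s; Δx = 20·3 + ½·-9·3² = 19.5 cm; v ends -7 cm/s.
x(10) = 6 + Σ Δx = -9.5 cm.

-9.5 cm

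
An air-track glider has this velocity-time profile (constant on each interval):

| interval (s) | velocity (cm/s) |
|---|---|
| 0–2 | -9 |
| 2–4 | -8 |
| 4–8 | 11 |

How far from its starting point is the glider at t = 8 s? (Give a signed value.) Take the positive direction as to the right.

10 cm

Net displacement equals the area under the velocity-time graph (areas below the axis count negative).
0–2 s: -9 × 2 = -18 cm
2–4 s: -8 × 2 = -16 cm
4–8 s: 11 × 4 = 44 cm
Net displacement = 10 cm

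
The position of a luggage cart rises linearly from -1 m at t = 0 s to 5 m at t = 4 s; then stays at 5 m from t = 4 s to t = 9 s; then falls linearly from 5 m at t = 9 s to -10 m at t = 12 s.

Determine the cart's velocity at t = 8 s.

Velocity is the slope of the x-t graph on 4–9 s: (5 − 5)/(9 − 4) = 0 m/s.

0 m/s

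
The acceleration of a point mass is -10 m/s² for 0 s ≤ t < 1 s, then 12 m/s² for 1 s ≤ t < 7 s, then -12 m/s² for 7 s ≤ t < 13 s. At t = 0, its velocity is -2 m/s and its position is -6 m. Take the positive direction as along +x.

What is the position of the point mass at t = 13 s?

On each constant-a segment, Δv = aΔt and Δx = v₀Δt + ½aΔt²; chain segment to segment.
0–1 s: v starts -2 m/s; Δx = -2·1 + ½·-10·1² = -7 m; v ends -12 m/s.
1–7 s: v starts -12 m/s; Δx = -12·6 + ½·12·6² = 144 m; v ends 60 m/s.
7–13 s: v starts 60 m/s; Δx = 60·6 + ½·-12·6² = 144 m; v ends -12 m/s.
x(13) = -6 + Σ Δx = 275 m.

275 m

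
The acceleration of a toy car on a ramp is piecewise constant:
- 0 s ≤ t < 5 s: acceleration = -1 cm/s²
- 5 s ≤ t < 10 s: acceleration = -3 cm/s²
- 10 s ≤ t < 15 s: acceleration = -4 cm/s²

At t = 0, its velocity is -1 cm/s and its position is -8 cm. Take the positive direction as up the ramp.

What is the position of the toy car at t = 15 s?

On each constant-a segment, Δv = aΔt and Δx = v₀Δt + ½aΔt²; chain segment to segment.
0–5 s: v starts -1 cm/s; Δx = -1·5 + ½·-1·5² = -17.5 cm; v ends -6 cm/s.
5–10 s: v starts -6 cm/s; Δx = -6·5 + ½·-3·5² = -67.5 cm; v ends -21 cm/s.
10–15 s: v starts -21 cm/s; Δx = -21·5 + ½·-4·5² = -155 cm; v ends -41 cm/s.
x(15) = -8 + Σ Δx = -248 cm.

-248 cm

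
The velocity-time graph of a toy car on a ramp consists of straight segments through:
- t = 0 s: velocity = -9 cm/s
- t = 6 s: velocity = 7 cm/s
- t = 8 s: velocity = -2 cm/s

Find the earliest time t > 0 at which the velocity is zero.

t = 3.375 s

v changes sign on 0–6 s (from -9 to 7); the graph is linear there, so v = 0 at t = 0 + (9)·(6 − 0)/(7 − -9) = 3.375 s.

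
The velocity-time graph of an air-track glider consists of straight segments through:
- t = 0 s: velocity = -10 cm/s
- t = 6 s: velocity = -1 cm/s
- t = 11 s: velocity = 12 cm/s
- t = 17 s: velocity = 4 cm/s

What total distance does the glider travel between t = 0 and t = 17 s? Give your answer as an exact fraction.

Distance (not displacement) is the total path length: add the absolute areas under v-t.
0–6 s: |½(-10 + -1)(6)| = 33 cm
6–11 s: v = 0 at t = 83/13 s; triangle areas 5/26 + 360/13 = 725/26 cm
11–17 s: |½(12 + 4)(6)| = 48 cm
Total distance = 2831/26 cm

2831/26 cm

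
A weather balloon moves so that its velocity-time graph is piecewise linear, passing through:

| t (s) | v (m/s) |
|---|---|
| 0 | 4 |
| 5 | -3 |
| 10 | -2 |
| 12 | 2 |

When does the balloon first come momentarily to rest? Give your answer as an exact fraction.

t = 20/7 s

v changes sign on 0–5 s (from 4 to -3); the graph is linear there, so v = 0 at t = 0 + (-4)·(5 − 0)/(-3 − 4) = 20/7 s.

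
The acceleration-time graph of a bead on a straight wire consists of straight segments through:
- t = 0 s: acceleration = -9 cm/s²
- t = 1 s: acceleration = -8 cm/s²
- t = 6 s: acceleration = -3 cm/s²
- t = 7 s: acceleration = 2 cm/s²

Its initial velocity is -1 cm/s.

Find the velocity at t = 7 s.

-37.5 cm/s

Δv equals the area under the a-t graph; then v = v₀ + Δv.
0–1 s: ½(-9 + -8)(1) = -8.5 cm/s
1–6 s: ½(-8 + -3)(5) = -27.5 cm/s
6–7 s: ½(-3 + 2)(1) = -0.5 cm/s
Δv = -36.5 cm/s, so v(7) = -1 + (-36.5) = -37.5 cm/s.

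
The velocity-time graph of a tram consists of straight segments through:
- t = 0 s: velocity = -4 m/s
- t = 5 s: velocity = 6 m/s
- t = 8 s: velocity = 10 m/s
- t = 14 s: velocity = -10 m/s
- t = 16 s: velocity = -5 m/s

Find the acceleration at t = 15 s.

Acceleration is the slope of the v-t graph on 14–16 s: (-5 − -10)/(16 − 14) = 2.5 m/s².

2.5 m/s²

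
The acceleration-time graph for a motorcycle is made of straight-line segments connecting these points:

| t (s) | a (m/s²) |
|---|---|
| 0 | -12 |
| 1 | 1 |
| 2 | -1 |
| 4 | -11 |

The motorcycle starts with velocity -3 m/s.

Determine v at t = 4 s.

Δv equals the area under the a-t graph; then v = v₀ + Δv.
0–1 s: ½(-12 + 1)(1) = -5.5 m/s
1–2 s: ½(1 + -1)(1) = 0 m/s
2–4 s: ½(-1 + -11)(2) = -12 m/s
Δv = -17.5 m/s, so v(4) = -3 + (-17.5) = -20.5 m/s.

-20.5 m/s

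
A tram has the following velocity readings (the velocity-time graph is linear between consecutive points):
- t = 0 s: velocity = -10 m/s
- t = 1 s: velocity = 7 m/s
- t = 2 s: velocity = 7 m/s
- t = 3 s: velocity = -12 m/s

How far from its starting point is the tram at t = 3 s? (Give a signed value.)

Net displacement equals the area under the velocity-time graph (areas below the axis count negative).
0–1 s: ½(-10 + 7)(1) = -1.5 m
1–2 s: 7 × 1 = 7 m
2–3 s: ½(7 + -12)(1) = -2.5 m
Net displacement = 3 m

3 m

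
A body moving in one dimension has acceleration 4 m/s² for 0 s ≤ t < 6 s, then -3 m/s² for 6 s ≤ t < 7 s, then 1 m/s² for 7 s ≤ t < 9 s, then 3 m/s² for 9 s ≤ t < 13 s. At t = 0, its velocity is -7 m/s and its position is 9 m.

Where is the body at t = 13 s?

On each constant-a segment, Δv = aΔt and Δx = v₀Δt + ½aΔt²; chain segment to segment.
0–6 s: v starts -7 m/s; Δx = -7·6 + ½·4·6² = 30 m; v ends 17 m/s.
6–7 s: v starts 17 m/s; Δx = 17·1 + ½·-3·1² = 15.5 m; v ends 14 m/s.
7–9 s: v starts 14 m/s; Δx = 14·2 + ½·1·2² = 30 m; v ends 16 m/s.
9–13 s: v starts 16 m/s; Δx = 16·4 + ½·3·4² = 88 m; v ends 28 m/s.
x(13) = 9 + Σ Δx = 172.5 m.

172.5 m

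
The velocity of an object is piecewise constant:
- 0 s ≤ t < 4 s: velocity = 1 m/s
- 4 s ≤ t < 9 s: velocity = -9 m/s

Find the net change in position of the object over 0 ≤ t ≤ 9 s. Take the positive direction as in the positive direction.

-41 m

Net displacement equals the area under the velocity-time graph (areas below the axis count negative).
0–4 s: 1 × 4 = 4 m
4–9 s: -9 × 5 = -45 m
Net displacement = -41 m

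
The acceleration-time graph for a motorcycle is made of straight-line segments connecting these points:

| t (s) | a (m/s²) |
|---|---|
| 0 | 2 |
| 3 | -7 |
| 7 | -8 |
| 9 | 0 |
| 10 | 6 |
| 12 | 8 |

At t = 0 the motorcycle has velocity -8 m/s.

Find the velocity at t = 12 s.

-36.5 m/s

Δv equals the area under the a-t graph; then v = v₀ + Δv.
0–3 s: ½(2 + -7)(3) = -7.5 m/s
3–7 s: ½(-7 + -8)(4) = -30 m/s
7–9 s: ½(-8 + 0)(2) = -8 m/s
9–10 s: ½(0 + 6)(1) = 3 m/s
10–12 s: ½(6 + 8)(2) = 14 m/s
Δv = -28.5 m/s, so v(12) = -8 + (-28.5) = -36.5 m/s.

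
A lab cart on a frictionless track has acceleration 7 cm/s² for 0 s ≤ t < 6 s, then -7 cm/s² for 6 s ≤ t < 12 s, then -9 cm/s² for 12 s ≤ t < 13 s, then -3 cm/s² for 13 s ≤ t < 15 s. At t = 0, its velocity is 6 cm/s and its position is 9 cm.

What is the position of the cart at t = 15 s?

On each constant-a segment, Δv = aΔt and Δx = v₀Δt + ½aΔt²; chain segment to segment.
0–6 s: v starts 6 cm/s; Δx = 6·6 + ½·7·6² = 162 cm; v ends 48 cm/s.
6–12 s: v starts 48 cm/s; Δx = 48·6 + ½·-7·6² = 162 cm; v ends 6 cm/s.
12–13 s: v starts 6 cm/s; Δx = 6·1 + ½·-9·1² = 1.5 cm; v ends -3 cm/s.
13–15 s: v starts -3 cm/s; Δx = -3·2 + ½·-3·2² = -12 cm; v ends -9 cm/s.
x(15) = 9 + Σ Δx = 322.5 cm.

322.5 cm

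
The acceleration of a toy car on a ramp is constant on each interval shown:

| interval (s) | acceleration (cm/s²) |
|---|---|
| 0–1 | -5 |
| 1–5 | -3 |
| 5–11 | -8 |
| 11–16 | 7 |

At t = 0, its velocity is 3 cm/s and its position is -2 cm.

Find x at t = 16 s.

-484 cm

On each constant-a segment, Δv = aΔt and Δx = v₀Δt + ½aΔt²; chain segment to segment.
0–1 s: v starts 3 cm/s; Δx = 3·1 + ½·-5·1² = 0.5 cm; v ends -2 cm/s.
1–5 s: v starts -2 cm/s; Δx = -2·4 + ½·-3·4² = -32 cm; v ends -14 cm/s.
5–11 s: v starts -14 cm/s; Δx = -14·6 + ½·-8·6² = -228 cm; v ends -62 cm/s.
11–16 s: v starts -62 cm/s; Δx = -62·5 + ½·7·5² = -222.5 cm; v ends -27 cm/s.
x(16) = -2 + Σ Δx = -484 cm.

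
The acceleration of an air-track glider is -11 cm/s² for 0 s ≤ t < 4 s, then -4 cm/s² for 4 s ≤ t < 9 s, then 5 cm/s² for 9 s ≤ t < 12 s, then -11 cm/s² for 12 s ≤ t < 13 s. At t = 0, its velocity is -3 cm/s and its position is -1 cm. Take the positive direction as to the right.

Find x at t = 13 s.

On each constant-a segment, Δv = aΔt and Δx = v₀Δt + ½aΔt²; chain segment to segment.
0–4 s: v starts -3 cm/s; Δx = -3·4 + ½·-11·4² = -100 cm; v ends -47 cm/s.
4–9 s: v starts -47 cm/s; Δx = -47·5 + ½·-4·5² = -285 cm; v ends -67 cm/s.
9–12 s: v starts -67 cm/s; Δx = -67·3 + ½·5·3² = -178.5 cm; v ends -52 cm/s.
12–13 s: v starts -52 cm/s; Δx = -52·1 + ½·-11·1² = -57.5 cm; v ends -63 cm/s.
x(13) = -1 + Σ Δx = -622 cm.

-622 cm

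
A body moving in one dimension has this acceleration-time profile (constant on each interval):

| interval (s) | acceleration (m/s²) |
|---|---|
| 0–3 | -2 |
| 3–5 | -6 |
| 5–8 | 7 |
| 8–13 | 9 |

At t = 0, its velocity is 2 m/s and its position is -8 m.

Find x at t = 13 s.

On each constant-a segment, Δv = aΔt and Δx = v₀Δt + ½aΔt²; chain segment to segment.
0–3 s: v starts 2 m/s; Δx = 2·3 + ½·-2·3² = -3 m; v ends -4 m/s.
3–5 s: v starts -4 m/s; Δx = -4·2 + ½·-6·2² = -20 m; v ends -16 m/s.
5–8 s: v starts -16 m/s; Δx = -16·3 + ½·7·3² = -16.5 m; v ends 5 m/s.
8–13 s: v starts 5 m/s; Δx = 5·5 + ½·9·5² = 137.5 m; v ends 50 m/s.
x(13) = -8 + Σ Δx = 90 m.

90 m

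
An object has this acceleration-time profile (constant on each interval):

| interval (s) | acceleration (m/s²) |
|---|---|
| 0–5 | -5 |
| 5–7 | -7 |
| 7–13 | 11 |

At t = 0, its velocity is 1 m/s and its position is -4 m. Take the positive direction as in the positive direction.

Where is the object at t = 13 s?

-153.5 m

On each constant-a segment, Δv = aΔt and Δx = v₀Δt + ½aΔt²; chain segment to segment.
0–5 s: v starts 1 m/s; Δx = 1·5 + ½·-5·5² = -57.5 m; v ends -24 m/s.
5–7 s: v starts -24 m/s; Δx = -24·2 + ½·-7·2² = -62 m; v ends -38 m/s.
7–13 s: v starts -38 m/s; Δx = -38·6 + ½·11·6² = -30 m; v ends 28 m/s.
x(13) = -4 + Σ Δx = -153.5 m.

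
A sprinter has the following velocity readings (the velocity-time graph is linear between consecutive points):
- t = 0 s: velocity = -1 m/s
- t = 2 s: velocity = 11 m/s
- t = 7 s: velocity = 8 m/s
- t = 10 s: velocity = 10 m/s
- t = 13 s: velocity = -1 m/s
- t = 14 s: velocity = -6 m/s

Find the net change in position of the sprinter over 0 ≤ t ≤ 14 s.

Displacement is the signed area under the v-t curve.
0–2 s: ½(-1 + 11)(2) = 10 m
2–7 s: ½(11 + 8)(5) = 47.5 m
7–10 s: ½(8 + 10)(3) = 27 m
10–13 s: ½(10 + -1)(3) = 13.5 m
13–14 s: ½(-1 + -6)(1) = -3.5 m
Net displacement = 94.5 m

94.5 m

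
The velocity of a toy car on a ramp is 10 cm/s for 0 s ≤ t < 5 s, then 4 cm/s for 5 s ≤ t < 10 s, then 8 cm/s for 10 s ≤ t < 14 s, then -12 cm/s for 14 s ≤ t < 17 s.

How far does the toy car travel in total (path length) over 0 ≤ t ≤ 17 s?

138 cm

Total distance travelled is ∫|v| dt — sum the magnitudes of each area piece.
0–5 s: |10| × 5 = 50 cm
5–10 s: |4| × 5 = 20 cm
10–14 s: |8| × 4 = 32 cm
14–17 s: |-12| × 3 = 36 cm
Total distance = 138 cm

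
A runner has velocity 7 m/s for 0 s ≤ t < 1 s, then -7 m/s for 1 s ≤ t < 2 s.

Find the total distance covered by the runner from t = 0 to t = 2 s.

14 m

Total distance travelled is ∫|v| dt — sum the magnitudes of each area piece.
0–1 s: |7| × 1 = 7 m
1–2 s: |-7| × 1 = 7 m
Total distance = 14 m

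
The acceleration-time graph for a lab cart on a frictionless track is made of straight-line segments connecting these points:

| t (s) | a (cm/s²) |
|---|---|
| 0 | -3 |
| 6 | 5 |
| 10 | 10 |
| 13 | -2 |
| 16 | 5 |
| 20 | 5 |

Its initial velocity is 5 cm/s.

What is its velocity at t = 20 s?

Δv equals the area under the a-t graph; then v = v₀ + Δv.
0–6 s: ½(-3 + 5)(6) = 6 cm/s
6–10 s: ½(5 + 10)(4) = 30 cm/s
10–13 s: ½(10 + -2)(3) = 12 cm/s
13–16 s: ½(-2 + 5)(3) = 4.5 cm/s
16–20 s: 5 × 4 = 20 cm/s
Δv = 72.5 cm/s, so v(20) = 5 + (72.5) = 77.5 cm/s.

77.5 cm/s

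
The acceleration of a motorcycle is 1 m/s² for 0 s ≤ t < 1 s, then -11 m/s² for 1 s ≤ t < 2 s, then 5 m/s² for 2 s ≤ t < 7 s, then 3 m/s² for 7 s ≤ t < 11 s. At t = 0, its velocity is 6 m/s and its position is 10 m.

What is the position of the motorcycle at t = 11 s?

168.5 m

On each constant-a segment, Δv = aΔt and Δx = v₀Δt + ½aΔt²; chain segment to segment.
0–1 s: v starts 6 m/s; Δx = 6·1 + ½·1·1² = 6.5 m; v ends 7 m/s.
1–2 s: v starts 7 m/s; Δx = 7·1 + ½·-11·1² = 1.5 m; v ends -4 m/s.
2–7 s: v starts -4 m/s; Δx = -4·5 + ½·5·5² = 42.5 m; v ends 21 m/s.
7–11 s: v starts 21 m/s; Δx = 21·4 + ½·3·4² = 108 m; v ends 33 m/s.
x(11) = 10 + Σ Δx = 168.5 m.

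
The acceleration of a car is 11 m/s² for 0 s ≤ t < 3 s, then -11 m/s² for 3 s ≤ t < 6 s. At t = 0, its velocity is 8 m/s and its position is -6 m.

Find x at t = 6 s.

141 m

On each constant-a segment, Δv = aΔt and Δx = v₀Δt + ½aΔt²; chain segment to segment.
0–3 s: v starts 8 m/s; Δx = 8·3 + ½·11·3² = 73.5 m; v ends 41 m/s.
3–6 s: v starts 41 m/s; Δx = 41·3 + ½·-11·3² = 73.5 m; v ends 8 m/s.
x(6) = -6 + Σ Δx = 141 m.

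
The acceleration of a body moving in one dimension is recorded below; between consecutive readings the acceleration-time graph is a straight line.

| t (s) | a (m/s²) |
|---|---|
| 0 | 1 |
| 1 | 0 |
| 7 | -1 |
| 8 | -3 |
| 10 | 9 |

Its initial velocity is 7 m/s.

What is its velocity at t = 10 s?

8.5 m/s

Δv equals the area under the a-t graph; then v = v₀ + Δv.
0–1 s: ½(1 + 0)(1) = 0.5 m/s
1–7 s: ½(0 + -1)(6) = -3 m/s
7–8 s: ½(-1 + -3)(1) = -2 m/s
8–10 s: ½(-3 + 9)(2) = 6 m/s
Δv = 1.5 m/s, so v(10) = 7 + (1.5) = 8.5 m/s.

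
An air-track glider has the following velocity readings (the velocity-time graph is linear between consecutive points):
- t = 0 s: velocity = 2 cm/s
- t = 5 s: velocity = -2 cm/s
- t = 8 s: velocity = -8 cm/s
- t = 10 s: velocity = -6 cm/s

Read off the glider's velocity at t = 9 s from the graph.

-7 cm/s

On 8–10 s the graph is linear from -8 to -6 cm/s: v(9) = -8 + (-6 − -8)·(9 − 8)/(10 − 8) = -7 cm/s.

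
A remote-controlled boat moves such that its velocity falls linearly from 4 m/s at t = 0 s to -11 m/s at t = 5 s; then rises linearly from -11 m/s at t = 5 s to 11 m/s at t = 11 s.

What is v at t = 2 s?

On 0–5 s the graph is linear from 4 to -11 m/s: v(2) = 4 + (-11 − 4)·(2 − 0)/(5 − 0) = -2 m/s.

-2 m/s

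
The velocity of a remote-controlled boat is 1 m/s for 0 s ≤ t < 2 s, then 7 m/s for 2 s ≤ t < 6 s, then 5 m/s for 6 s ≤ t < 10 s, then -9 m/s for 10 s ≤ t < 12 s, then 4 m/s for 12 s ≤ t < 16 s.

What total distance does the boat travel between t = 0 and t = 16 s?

Distance (not displacement) is the total path length: add the absolute areas under v-t.
0–2 s: |1| × 2 = 2 m
2–6 s: |7| × 4 = 28 m
6–10 s: |5| × 4 = 20 m
10–12 s: |-9| × 2 = 18 m
12–16 s: |4| × 4 = 16 m
Total distance = 84 m

84 m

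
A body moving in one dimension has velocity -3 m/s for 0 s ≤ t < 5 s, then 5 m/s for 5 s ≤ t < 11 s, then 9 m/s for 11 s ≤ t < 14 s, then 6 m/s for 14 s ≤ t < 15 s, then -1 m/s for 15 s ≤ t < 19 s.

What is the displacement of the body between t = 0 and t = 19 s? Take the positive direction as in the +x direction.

Net displacement equals the area under the velocity-time graph (areas below the axis count negative).
0–5 s: -3 × 5 = -15 m
5–11 s: 5 × 6 = 30 m
11–14 s: 9 × 3 = 27 m
14–15 s: 6 × 1 = 6 m
15–19 s: -1 × 4 = -4 m
Net displacement = 44 m

44 m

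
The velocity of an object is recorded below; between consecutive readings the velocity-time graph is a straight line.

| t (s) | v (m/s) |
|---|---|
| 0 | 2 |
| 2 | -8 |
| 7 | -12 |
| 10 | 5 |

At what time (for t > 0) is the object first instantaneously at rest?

v changes sign on 0–2 s (from 2 to -8); the graph is linear there, so v = 0 at t = 0 + (-2)·(2 − 0)/(-8 − 2) = 0.4 s.

t = 0.4 s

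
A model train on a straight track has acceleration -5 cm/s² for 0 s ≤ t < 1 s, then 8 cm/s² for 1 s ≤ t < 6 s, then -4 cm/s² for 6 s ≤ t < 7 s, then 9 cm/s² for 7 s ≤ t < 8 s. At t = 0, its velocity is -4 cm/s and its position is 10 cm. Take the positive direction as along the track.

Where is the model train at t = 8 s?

On each constant-a segment, Δv = aΔt and Δx = v₀Δt + ½aΔt²; chain segment to segment.
0–1 s: v starts -4 cm/s; Δx = -4·1 + ½·-5·1² = -6.5 cm; v ends -9 cm/s.
1–6 s: v starts -9 cm/s; Δx = -9·5 + ½·8·5² = 55 cm; v ends 31 cm/s.
6–7 s: v starts 31 cm/s; Δx = 31·1 + ½·-4·1² = 29 cm; v ends 27 cm/s.
7–8 s: v starts 27 cm/s; Δx = 27·1 + ½·9·1² = 31.5 cm; v ends 36 cm/s.
x(8) = 10 + Σ Δx = 119 cm.

119 cm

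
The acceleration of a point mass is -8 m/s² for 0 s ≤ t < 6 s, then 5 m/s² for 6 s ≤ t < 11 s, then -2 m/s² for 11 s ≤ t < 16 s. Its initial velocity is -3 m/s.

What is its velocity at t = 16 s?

Δv equals the area under the a-t graph; then v = v₀ + Δv.
0–6 s: -8 × 6 = -48 m/s
6–11 s: 5 × 5 = 25 m/s
11–16 s: -2 × 5 = -10 m/s
Δv = -33 m/s, so v(16) = -3 + (-33) = -36 m/s.

-36 m/s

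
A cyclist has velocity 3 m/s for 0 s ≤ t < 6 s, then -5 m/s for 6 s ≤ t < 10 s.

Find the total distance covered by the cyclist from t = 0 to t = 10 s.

Distance (not displacement) is the total path length: add the absolute areas under v-t.
0–6 s: |3| × 6 = 18 m
6–10 s: |-5| × 4 = 20 m
Total distance = 38 m

38 m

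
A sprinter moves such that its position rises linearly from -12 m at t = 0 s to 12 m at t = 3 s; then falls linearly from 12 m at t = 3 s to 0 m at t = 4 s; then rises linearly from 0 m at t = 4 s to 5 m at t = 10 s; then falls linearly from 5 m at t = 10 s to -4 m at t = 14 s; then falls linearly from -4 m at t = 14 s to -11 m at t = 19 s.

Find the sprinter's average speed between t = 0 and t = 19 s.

Average speed = (total path length)/(elapsed time); on a piecewise-linear x-t graph the path length is Σ|Δx|.
0–3 s: |Δx| = |12 − -12| = 24 m
3–4 s: |Δx| = |0 − 12| = 12 m
4–10 s: |Δx| = |5 − 0| = 5 m
10–14 s: |Δx| = |-4 − 5| = 9 m
14–19 s: |Δx| = |-11 − -4| = 7 m
Total path = 57 m; average speed = 57/19 = 3 m/s.

3 m/s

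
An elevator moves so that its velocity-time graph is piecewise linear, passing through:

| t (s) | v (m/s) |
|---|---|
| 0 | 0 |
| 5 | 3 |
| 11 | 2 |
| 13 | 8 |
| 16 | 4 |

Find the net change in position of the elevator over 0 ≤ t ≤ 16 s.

50.5 m

Net displacement equals the area under the velocity-time graph (areas below the axis count negative).
0–5 s: ½(0 + 3)(5) = 7.5 m
5–11 s: ½(3 + 2)(6) = 15 m
11–13 s: ½(2 + 8)(2) = 10 m
13–16 s: ½(8 + 4)(3) = 18 m
Net displacement = 50.5 m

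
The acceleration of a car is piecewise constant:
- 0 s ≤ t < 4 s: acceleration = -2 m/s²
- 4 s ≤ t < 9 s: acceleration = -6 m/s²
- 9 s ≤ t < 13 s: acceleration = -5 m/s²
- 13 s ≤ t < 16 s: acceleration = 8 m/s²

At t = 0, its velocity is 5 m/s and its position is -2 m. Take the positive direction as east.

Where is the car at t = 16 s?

-383 m

On each constant-a segment, Δv = aΔt and Δx = v₀Δt + ½aΔt²; chain segment to segment.
0–4 s: v starts 5 m/s; Δx = 5·4 + ½·-2·4² = 4 m; v ends -3 m/s.
4–9 s: v starts -3 m/s; Δx = -3·5 + ½·-6·5² = -90 m; v ends -33 m/s.
9–13 s: v starts -33 m/s; Δx = -33·4 + ½·-5·4² = -172 m; v ends -53 m/s.
13–16 s: v starts -53 m/s; Δx = -53·3 + ½·8·3² = -123 m; v ends -29 m/s.
x(16) = -2 + Σ Δx = -383 m.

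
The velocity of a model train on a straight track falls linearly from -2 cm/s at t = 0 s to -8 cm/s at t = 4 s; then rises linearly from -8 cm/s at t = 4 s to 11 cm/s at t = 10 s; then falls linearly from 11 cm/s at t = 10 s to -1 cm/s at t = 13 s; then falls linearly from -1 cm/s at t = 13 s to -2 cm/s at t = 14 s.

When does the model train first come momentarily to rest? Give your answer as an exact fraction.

v changes sign on 4–10 s (from -8 to 11); the graph is linear there, so v = 0 at t = 4 + (8)·(10 − 4)/(11 − -8) = 124/19 s.

t = 124/19 s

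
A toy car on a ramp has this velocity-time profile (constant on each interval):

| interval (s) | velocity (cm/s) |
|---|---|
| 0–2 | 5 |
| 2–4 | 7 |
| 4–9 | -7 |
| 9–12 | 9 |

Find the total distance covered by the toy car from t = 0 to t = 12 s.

86 cm

Total distance travelled is ∫|v| dt — sum the magnitudes of each area piece.
0–2 s: |5| × 2 = 10 cm
2–4 s: |7| × 2 = 14 cm
4–9 s: |-7| × 5 = 35 cm
9–12 s: |9| × 3 = 27 cm
Total distance = 86 cm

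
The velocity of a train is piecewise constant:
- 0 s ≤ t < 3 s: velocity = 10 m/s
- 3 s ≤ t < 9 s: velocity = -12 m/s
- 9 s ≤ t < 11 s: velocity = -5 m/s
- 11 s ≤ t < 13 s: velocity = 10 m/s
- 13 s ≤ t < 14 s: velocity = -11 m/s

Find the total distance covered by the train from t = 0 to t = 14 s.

143 m

Distance (not displacement) is the total path length: add the absolute areas under v-t.
0–3 s: |10| × 3 = 30 m
3–9 s: |-12| × 6 = 72 m
9–11 s: |-5| × 2 = 10 m
11–13 s: |10| × 2 = 20 m
13–14 s: |-11| × 1 = 11 m
Total distance = 143 m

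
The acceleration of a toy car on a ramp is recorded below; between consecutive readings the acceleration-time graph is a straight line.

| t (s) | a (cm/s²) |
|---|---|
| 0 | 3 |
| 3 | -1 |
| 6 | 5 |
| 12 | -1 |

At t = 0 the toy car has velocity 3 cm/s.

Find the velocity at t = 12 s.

24 cm/s

Δv equals the area under the a-t graph; then v = v₀ + Δv.
0–3 s: ½(3 + -1)(3) = 3 cm/s
3–6 s: ½(-1 + 5)(3) = 6 cm/s
6–12 s: ½(5 + -1)(6) = 12 cm/s
Δv = 21 cm/s, so v(12) = 3 + (21) = 24 cm/s.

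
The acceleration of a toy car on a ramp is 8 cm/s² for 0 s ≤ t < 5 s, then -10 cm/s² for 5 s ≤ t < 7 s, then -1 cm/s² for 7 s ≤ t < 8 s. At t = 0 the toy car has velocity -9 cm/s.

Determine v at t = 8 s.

Δv equals the area under the a-t graph; then v = v₀ + Δv.
0–5 s: 8 × 5 = 40 cm/s
5–7 s: -10 × 2 = -20 cm/s
7–8 s: -1 × 1 = -1 cm/s
Δv = 19 cm/s, so v(8) = -9 + (19) = 10 cm/s.

10 cm/s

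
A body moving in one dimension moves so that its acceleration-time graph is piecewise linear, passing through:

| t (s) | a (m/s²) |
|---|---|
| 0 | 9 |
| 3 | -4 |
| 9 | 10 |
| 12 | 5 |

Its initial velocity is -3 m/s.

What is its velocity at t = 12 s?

45 m/s

Δv equals the area under the a-t graph; then v = v₀ + Δv.
0–3 s: ½(9 + -4)(3) = 7.5 m/s
3–9 s: ½(-4 + 10)(6) = 18 m/s
9–12 s: ½(10 + 5)(3) = 22.5 m/s
Δv = 48 m/s, so v(12) = -3 + (48) = 45 m/s.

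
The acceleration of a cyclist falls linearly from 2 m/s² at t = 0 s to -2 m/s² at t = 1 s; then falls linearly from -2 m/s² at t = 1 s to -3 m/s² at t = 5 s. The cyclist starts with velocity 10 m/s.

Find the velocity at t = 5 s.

0 m/s

Δv equals the area under the a-t graph; then v = v₀ + Δv.
0–1 s: ½(2 + -2)(1) = 0 m/s
1–5 s: ½(-2 + -3)(4) = -10 m/s
Δv = -10 m/s, so v(5) = 10 + (-10) = 0 m/s.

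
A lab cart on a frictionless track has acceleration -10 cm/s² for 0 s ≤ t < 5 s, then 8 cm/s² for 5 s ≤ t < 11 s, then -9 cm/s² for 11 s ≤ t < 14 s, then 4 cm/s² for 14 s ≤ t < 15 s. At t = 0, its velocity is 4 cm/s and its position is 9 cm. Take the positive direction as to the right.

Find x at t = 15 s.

-285.5 cm

On each constant-a segment, Δv = aΔt and Δx = v₀Δt + ½aΔt²; chain segment to segment.
0–5 s: v starts 4 cm/s; Δx = 4·5 + ½·-10·5² = -105 cm; v ends -46 cm/s.
5–11 s: v starts -46 cm/s; Δx = -46·6 + ½·8·6² = -132 cm; v ends 2 cm/s.
11–14 s: v starts 2 cm/s; Δx = 2·3 + ½·-9·3² = -34.5 cm; v ends -25 cm/s.
14–15 s: v starts -25 cm/s; Δx = -25·1 + ½·4·1² = -23 cm; v ends -21 cm/s.
x(15) = 9 + Σ Δx = -285.5 cm.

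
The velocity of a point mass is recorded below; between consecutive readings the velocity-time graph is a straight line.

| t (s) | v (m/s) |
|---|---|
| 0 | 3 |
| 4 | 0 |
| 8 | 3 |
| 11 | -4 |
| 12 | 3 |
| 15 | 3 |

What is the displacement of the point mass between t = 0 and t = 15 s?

Net displacement equals the area under the velocity-time graph (areas below the axis count negative).
0–4 s: ½(3 + 0)(4) = 6 m
4–8 s: ½(0 + 3)(4) = 6 m
8–11 s: ½(3 + -4)(3) = -1.5 m
11–12 s: ½(-4 + 3)(1) = -0.5 m
12–15 s: 3 × 3 = 9 m
Net displacement = 19 m

19 m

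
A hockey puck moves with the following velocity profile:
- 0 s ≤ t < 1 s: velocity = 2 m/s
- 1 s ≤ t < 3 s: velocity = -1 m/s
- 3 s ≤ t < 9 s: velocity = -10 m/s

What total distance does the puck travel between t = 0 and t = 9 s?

64 m

Distance (not displacement) is the total path length: add the absolute areas under v-t.
0–1 s: |2| × 1 = 2 m
1–3 s: |-1| × 2 = 2 m
3–9 s: |-10| × 6 = 60 m
Total distance = 64 m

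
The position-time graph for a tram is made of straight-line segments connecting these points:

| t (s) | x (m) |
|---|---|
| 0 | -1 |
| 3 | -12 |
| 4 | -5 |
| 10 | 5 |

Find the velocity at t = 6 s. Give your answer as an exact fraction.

Velocity is the slope of the x-t graph on 4–10 s: (5 − -5)/(10 − 4) = 5/3 m/s.

5/3 m/s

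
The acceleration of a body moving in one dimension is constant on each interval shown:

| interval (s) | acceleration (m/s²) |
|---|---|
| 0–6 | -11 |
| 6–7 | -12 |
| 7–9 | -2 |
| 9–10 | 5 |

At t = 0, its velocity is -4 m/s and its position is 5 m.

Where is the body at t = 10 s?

On each constant-a segment, Δv = aΔt and Δx = v₀Δt + ½aΔt²; chain segment to segment.
0–6 s: v starts -4 m/s; Δx = -4·6 + ½·-11·6² = -222 m; v ends -70 m/s.
6–7 s: v starts -70 m/s; Δx = -70·1 + ½·-12·1² = -76 m; v ends -82 m/s.
7–9 s: v starts -82 m/s; Δx = -82·2 + ½·-2·2² = -168 m; v ends -86 m/s.
9–10 s: v starts -86 m/s; Δx = -86·1 + ½·5·1² = -83.5 m; v ends -81 m/s.
x(10) = 5 + Σ Δx = -544.5 m.

-544.5 m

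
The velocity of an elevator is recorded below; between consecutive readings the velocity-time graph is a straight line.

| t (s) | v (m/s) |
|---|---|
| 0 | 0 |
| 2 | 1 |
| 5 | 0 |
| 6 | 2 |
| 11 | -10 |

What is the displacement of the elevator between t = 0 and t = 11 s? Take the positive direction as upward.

-16.5 m

Displacement is the signed area under the v-t curve.
0–2 s: ½(0 + 1)(2) = 1 m
2–5 s: ½(1 + 0)(3) = 1.5 m
5–6 s: ½(0 + 2)(1) = 1 m
6–11 s: ½(2 + -10)(5) = -20 m
Net displacement = -16.5 m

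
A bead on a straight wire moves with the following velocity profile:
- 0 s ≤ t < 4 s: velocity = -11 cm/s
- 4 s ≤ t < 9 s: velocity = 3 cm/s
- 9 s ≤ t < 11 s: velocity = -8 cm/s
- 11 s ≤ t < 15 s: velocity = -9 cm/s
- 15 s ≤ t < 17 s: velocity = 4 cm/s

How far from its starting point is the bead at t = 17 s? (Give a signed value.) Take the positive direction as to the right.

-73 cm

Displacement is the signed area under the v-t curve.
0–4 s: -11 × 4 = -44 cm
4–9 s: 3 × 5 = 15 cm
9–11 s: -8 × 2 = -16 cm
11–15 s: -9 × 4 = -36 cm
15–17 s: 4 × 2 = 8 cm
Net displacement = -73 cm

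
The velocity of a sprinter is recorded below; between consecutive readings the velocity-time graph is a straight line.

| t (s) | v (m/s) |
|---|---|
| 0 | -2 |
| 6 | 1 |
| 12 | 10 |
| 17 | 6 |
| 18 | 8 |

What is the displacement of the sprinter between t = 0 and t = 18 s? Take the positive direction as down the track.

77 m

Net displacement equals the area under the velocity-time graph (areas below the axis count negative).
0–6 s: ½(-2 + 1)(6) = -3 m
6–12 s: ½(1 + 10)(6) = 33 m
12–17 s: ½(10 + 6)(5) = 40 m
17–18 s: ½(6 + 8)(1) = 7 m
Net displacement = 77 m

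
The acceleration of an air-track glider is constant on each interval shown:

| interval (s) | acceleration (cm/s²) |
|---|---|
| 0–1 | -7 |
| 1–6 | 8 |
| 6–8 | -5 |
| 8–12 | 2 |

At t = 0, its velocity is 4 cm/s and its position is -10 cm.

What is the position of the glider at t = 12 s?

263.5 cm

On each constant-a segment, Δv = aΔt and Δx = v₀Δt + ½aΔt²; chain segment to segment.
0–1 s: v starts 4 cm/s; Δx = 4·1 + ½·-7·1² = 0.5 cm; v ends -3 cm/s.
1–6 s: v starts -3 cm/s; Δx = -3·5 + ½·8·5² = 85 cm; v ends 37 cm/s.
6–8 s: v starts 37 cm/s; Δx = 37·2 + ½·-5·2² = 64 cm; v ends 27 cm/s.
8–12 s: v starts 27 cm/s; Δx = 27·4 + ½·2·4² = 124 cm; v ends 35 cm/s.
x(12) = -10 + Σ Δx = 263.5 cm.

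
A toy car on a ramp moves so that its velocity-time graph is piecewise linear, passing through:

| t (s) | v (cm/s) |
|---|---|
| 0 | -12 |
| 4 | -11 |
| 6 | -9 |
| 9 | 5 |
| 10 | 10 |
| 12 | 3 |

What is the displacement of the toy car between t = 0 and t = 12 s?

-51.5 cm

Net displacement equals the area under the velocity-time graph (areas below the axis count negative).
0–4 s: ½(-12 + -11)(4) = -46 cm
4–6 s: ½(-11 + -9)(2) = -20 cm
6–9 s: ½(-9 + 5)(3) = -6 cm
9–10 s: ½(5 + 10)(1) = 7.5 cm
10–12 s: ½(10 + 3)(2) = 13 cm
Net displacement = -51.5 cm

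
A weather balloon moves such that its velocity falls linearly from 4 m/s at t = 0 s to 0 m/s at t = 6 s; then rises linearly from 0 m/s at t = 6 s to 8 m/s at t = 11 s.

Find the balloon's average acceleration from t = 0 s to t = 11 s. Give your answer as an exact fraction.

Average acceleration = Δv/Δt = (8 − 4)/(11 − 0) = 4/11 m/s².

4/11 m/s²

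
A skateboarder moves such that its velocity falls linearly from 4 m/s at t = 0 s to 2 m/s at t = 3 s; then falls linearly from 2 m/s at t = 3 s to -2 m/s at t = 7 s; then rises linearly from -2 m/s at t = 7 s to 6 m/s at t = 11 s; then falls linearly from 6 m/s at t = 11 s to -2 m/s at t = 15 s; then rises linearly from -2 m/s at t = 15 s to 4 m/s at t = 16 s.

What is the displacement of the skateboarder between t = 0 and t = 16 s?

26 m

Net displacement equals the area under the velocity-time graph (areas below the axis count negative).
0–3 s: ½(4 + 2)(3) = 9 m
3–7 s: ½(2 + -2)(4) = 0 m
7–11 s: ½(-2 + 6)(4) = 8 m
11–15 s: ½(6 + -2)(4) = 8 m
15–16 s: ½(-2 + 4)(1) = 1 m
Net displacement = 26 m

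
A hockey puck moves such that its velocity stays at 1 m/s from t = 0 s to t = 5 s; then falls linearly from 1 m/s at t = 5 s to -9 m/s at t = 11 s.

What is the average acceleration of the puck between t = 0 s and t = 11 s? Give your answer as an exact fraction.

-10/11 m/s²

Average acceleration = Δv/Δt = (-9 − 1)/(11 − 0) = -10/11 m/s².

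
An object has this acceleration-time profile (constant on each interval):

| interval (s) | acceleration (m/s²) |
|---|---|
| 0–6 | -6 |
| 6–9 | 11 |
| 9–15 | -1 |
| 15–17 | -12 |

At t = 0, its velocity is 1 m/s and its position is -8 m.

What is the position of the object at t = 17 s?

On each constant-a segment, Δv = aΔt and Δx = v₀Δt + ½aΔt²; chain segment to segment.
0–6 s: v starts 1 m/s; Δx = 1·6 + ½·-6·6² = -102 m; v ends -35 m/s.
6–9 s: v starts -35 m/s; Δx = -35·3 + ½·11·3² = -55.5 m; v ends -2 m/s.
9–15 s: v starts -2 m/s; Δx = -2·6 + ½·-1·6² = -30 m; v ends -8 m/s.
15–17 s: v starts -8 m/s; Δx = -8·2 + ½·-12·2² = -40 m; v ends -32 m/s.
x(17) = -8 + Σ Δx = -235.5 m.

-235.5 m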